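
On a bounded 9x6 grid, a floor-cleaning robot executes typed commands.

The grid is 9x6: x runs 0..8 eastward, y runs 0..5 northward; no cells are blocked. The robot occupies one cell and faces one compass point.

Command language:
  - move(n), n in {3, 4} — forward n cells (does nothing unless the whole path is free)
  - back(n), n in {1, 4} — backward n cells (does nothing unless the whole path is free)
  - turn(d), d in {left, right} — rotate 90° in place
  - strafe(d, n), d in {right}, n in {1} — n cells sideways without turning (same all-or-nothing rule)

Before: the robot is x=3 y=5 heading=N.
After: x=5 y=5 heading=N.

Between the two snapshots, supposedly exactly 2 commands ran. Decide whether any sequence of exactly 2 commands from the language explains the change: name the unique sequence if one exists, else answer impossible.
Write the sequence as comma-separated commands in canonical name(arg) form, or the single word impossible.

strafe(right, 1), strafe(right, 1)

key: heading stays N — no command in the sequence turns
start: x=3 y=5 heading=N
step 1 (strafe(right, 1)): x=4 y=5 heading=N
step 2 (strafe(right, 1)): x=5 y=5 heading=N
all 49 alternatives checked — unique.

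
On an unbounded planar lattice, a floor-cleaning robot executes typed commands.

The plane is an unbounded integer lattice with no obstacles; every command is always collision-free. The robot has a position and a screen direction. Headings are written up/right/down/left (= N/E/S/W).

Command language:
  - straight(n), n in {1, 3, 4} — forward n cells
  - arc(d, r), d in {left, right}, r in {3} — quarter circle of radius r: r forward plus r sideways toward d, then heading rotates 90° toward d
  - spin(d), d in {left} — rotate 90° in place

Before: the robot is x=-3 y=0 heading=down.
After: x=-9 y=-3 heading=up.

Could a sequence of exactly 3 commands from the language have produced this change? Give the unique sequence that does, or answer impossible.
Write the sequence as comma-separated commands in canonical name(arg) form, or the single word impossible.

straight(3), arc(right, 3), arc(right, 3)

key: running arc(right, 3) before straight(3) would end elsewhere — order is forced
begin: x=-3 y=0 heading=down
t=1 straight(3) ⇒ x=-3 y=-3 heading=down
t=2 arc(right, 3) ⇒ x=-6 y=-6 heading=left
t=3 arc(right, 3) ⇒ x=-9 y=-3 heading=up
all 216 alternatives checked — unique.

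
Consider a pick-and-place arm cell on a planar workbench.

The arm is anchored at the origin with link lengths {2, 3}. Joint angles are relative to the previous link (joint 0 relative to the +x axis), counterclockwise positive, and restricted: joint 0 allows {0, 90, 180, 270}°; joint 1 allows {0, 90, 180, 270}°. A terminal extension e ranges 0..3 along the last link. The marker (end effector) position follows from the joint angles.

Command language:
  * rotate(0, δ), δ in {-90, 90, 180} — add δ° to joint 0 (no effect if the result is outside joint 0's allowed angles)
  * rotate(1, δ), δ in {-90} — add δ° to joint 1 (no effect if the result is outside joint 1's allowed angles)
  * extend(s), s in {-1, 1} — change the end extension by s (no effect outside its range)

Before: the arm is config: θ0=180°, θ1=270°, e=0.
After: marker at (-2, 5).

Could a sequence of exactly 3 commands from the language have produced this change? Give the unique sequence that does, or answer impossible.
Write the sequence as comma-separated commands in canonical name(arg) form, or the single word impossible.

key: order matters: swapping extend(-1) and extend(1) lands elsewhere
start: config: θ0=180°, θ1=270°, e=0
1. extend(-1) → config: θ0=180°, θ1=270°, e=0
2. extend(1) → config: θ0=180°, θ1=270°, e=1
3. extend(1) → config: θ0=180°, θ1=270°, e=2
uniquely the one of 216 3-step routes that fits.

extend(-1), extend(1), extend(1)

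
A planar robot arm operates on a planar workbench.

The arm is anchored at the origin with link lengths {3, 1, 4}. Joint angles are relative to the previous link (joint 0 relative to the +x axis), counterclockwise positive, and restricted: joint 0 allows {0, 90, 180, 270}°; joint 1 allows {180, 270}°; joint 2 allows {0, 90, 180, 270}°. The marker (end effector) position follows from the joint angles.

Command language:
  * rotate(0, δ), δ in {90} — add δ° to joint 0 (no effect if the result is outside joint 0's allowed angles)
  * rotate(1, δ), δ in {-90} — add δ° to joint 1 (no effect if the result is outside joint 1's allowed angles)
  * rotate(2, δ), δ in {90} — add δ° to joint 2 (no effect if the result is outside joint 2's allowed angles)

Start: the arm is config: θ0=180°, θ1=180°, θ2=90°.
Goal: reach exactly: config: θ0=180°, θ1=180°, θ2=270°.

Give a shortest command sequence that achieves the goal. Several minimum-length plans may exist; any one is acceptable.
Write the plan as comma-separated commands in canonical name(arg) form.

from: config: θ0=180°, θ1=180°, θ2=90°
step 1 (rotate(2, 90)): config: θ0=180°, θ1=180°, θ2=180°
step 2 (rotate(2, 90)): config: θ0=180°, θ1=180°, θ2=270°
nothing shorter than 2 reaches the goal.

rotate(2, 90), rotate(2, 90)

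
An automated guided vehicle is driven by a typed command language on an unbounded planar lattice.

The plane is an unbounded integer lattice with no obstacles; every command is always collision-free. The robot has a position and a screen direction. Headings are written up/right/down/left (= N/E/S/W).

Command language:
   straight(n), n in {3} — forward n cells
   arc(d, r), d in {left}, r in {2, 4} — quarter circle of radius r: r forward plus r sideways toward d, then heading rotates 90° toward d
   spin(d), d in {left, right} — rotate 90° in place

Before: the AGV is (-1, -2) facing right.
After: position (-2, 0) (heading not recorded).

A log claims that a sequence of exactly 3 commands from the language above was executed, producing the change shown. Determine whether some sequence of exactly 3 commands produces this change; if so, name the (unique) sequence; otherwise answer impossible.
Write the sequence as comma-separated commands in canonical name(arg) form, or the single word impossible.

key: order matters: swapping arc(left, 2) and straight(3) lands elsewhere
t0: (-1, -2) facing right
step 1 (arc(left, 2)): (1, 0) facing up
step 2 (spin(left)): (1, 0) facing left
step 3 (straight(3)): (-2, 0) facing left
no rival 3-sequence matches.

arc(left, 2), spin(left), straight(3)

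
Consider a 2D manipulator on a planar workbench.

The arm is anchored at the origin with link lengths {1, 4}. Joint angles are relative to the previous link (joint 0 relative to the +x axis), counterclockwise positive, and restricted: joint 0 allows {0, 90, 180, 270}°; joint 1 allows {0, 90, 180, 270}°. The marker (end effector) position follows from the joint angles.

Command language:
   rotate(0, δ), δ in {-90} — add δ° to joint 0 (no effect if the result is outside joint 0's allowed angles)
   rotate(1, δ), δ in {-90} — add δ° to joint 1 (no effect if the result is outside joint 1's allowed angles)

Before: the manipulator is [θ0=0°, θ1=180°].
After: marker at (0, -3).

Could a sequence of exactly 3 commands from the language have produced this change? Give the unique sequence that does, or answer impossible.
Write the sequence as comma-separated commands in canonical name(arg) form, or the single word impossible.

rotate(0, -90), rotate(0, -90), rotate(0, -90)

initial: [θ0=0°, θ1=180°]
[1] after rotate(0, -90): [θ0=270°, θ1=180°]
[2] after rotate(0, -90): [θ0=180°, θ1=180°]
[3] after rotate(0, -90): [θ0=90°, θ1=180°]
no other 3-command option fits: unique.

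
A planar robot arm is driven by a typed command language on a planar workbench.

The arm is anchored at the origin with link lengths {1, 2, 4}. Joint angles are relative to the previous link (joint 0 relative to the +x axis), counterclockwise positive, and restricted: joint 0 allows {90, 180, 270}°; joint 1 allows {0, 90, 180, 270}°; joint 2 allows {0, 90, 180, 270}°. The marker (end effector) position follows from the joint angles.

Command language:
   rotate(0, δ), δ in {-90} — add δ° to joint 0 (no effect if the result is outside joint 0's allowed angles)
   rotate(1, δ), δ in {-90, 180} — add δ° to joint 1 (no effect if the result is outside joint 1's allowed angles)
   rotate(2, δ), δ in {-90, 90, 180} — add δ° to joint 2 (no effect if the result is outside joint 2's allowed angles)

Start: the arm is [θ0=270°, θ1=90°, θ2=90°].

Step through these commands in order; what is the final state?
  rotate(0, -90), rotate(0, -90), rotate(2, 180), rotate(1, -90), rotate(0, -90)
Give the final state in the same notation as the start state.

begin: [θ0=270°, θ1=90°, θ2=90°]
[1] after rotate(0, -90): [θ0=180°, θ1=90°, θ2=90°]
[2] after rotate(0, -90): [θ0=90°, θ1=90°, θ2=90°]
[3] after rotate(2, 180): [θ0=90°, θ1=90°, θ2=270°]
[4] after rotate(1, -90): [θ0=90°, θ1=0°, θ2=270°]
[5] after rotate(0, -90): [θ0=90°, θ1=0°, θ2=270°]

[θ0=90°, θ1=0°, θ2=270°]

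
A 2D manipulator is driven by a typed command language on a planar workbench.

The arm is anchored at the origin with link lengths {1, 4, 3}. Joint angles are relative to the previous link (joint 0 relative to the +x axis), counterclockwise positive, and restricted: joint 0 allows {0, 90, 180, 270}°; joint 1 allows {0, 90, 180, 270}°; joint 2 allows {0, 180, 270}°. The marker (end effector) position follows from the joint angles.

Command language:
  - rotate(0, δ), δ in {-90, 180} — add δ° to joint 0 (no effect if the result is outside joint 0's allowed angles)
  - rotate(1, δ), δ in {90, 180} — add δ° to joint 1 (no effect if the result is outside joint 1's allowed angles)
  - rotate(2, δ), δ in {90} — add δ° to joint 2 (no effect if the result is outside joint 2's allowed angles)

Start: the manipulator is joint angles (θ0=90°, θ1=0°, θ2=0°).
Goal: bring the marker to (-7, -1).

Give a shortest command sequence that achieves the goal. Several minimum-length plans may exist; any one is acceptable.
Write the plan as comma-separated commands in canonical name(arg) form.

start: joint angles (θ0=90°, θ1=0°, θ2=0°)
[1] after rotate(1, 180): joint angles (θ0=90°, θ1=180°, θ2=0°)
[2] after rotate(0, 180): joint angles (θ0=270°, θ1=180°, θ2=0°)
[3] after rotate(1, 90): joint angles (θ0=270°, θ1=270°, θ2=0°)
shorter routes all fall short; 3 is best.

rotate(1, 180), rotate(0, 180), rotate(1, 90)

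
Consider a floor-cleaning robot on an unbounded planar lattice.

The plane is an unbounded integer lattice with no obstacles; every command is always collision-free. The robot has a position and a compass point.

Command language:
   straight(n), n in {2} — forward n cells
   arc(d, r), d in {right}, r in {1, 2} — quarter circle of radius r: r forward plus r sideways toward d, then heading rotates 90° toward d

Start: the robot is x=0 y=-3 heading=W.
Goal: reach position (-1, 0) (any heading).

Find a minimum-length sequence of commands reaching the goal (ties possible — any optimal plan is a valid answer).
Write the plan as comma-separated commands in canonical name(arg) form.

from: x=0 y=-3 heading=W
step 1 (arc(right, 1)): x=-1 y=-2 heading=N
step 2 (straight(2)): x=-1 y=0 heading=N
minimal: 2 command(s), checked below 2.

arc(right, 1), straight(2)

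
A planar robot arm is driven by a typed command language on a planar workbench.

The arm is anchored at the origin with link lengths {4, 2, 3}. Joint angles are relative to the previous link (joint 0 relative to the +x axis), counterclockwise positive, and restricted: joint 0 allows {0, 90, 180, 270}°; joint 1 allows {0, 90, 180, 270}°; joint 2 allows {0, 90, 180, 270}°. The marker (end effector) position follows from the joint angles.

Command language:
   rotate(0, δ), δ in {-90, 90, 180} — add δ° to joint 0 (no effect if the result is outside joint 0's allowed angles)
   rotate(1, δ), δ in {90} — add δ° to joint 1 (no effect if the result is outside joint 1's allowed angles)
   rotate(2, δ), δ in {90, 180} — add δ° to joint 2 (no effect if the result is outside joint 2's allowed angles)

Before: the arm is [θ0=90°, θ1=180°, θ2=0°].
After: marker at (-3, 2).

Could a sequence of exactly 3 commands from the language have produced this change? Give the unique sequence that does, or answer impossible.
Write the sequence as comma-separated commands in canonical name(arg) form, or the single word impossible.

rotate(2, 90), rotate(2, 90), rotate(2, 90)

t0: [θ0=90°, θ1=180°, θ2=0°]
1. rotate(2, 90) → [θ0=90°, θ1=180°, θ2=90°]
2. rotate(2, 90) → [θ0=90°, θ1=180°, θ2=180°]
3. rotate(2, 90) → [θ0=90°, θ1=180°, θ2=270°]
no rival 3-sequence matches.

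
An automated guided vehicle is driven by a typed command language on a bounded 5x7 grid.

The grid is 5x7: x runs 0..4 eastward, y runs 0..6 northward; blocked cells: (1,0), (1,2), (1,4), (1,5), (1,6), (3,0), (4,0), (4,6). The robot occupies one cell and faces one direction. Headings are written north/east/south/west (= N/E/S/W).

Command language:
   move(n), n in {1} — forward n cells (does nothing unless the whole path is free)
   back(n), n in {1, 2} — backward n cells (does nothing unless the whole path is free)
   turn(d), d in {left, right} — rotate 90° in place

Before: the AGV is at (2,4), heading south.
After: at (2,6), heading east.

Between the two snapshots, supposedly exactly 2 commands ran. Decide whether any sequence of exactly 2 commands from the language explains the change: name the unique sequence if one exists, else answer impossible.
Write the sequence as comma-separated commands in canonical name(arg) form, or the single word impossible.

key: cell and facing (now E) both changed — the 2 commands mix motion and turning
initial: at (2,4), heading south
1. back(2) → at (2,6), heading south
2. turn(left) → at (2,6), heading east
no other 2-command option fits: unique.

back(2), turn(left)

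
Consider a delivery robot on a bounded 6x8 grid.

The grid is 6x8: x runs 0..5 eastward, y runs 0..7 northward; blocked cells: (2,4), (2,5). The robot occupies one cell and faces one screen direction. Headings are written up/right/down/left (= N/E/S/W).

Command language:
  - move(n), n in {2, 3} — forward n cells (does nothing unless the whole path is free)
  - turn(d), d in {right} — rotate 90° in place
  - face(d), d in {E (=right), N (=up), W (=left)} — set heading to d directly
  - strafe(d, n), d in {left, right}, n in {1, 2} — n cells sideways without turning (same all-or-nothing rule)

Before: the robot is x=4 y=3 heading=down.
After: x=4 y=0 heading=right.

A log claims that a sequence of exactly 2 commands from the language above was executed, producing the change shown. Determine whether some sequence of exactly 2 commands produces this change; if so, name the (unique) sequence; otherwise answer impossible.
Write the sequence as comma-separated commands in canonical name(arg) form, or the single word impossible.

key: position moved to (4,0) AND the heading swung to E — translation plus rotation needed
t0: x=4 y=3 heading=down
t=1 move(3) ⇒ x=4 y=0 heading=down
t=2 face(E) ⇒ x=4 y=0 heading=right
no rival 2-sequence matches.

move(3), face(E)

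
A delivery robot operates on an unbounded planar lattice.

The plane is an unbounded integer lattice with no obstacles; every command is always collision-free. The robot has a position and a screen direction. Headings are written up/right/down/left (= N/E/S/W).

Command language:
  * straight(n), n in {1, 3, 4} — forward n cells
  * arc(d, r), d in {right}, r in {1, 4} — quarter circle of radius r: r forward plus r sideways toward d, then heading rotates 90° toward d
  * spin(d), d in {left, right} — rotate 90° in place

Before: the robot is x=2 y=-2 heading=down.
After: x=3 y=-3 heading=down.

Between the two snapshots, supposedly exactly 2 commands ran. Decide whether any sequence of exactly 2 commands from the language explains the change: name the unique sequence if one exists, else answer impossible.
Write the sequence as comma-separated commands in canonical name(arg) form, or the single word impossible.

spin(left), arc(right, 1)

key: order matters: swapping spin(left) and arc(right, 1) lands elsewhere
from: x=2 y=-2 heading=down
step 1 (spin(left)): x=2 y=-2 heading=right
step 2 (arc(right, 1)): x=3 y=-3 heading=down
uniquely the one of 49 2-step routes that fits.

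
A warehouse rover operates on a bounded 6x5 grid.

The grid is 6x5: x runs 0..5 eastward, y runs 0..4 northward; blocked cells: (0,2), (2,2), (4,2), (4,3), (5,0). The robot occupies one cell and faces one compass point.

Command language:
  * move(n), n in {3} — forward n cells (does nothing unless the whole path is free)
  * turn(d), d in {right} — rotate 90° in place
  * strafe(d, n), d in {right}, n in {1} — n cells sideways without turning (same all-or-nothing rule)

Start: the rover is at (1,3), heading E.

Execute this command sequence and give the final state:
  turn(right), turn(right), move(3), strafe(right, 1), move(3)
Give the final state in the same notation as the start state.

at (1,4), heading W

begin: at (1,3), heading E
step 1 (turn(right)): at (1,3), heading S
step 2 (turn(right)): at (1,3), heading W
step 3 (move(3)): at (1,3), heading W
step 4 (strafe(right, 1)): at (1,4), heading W
step 5 (move(3)): at (1,4), heading W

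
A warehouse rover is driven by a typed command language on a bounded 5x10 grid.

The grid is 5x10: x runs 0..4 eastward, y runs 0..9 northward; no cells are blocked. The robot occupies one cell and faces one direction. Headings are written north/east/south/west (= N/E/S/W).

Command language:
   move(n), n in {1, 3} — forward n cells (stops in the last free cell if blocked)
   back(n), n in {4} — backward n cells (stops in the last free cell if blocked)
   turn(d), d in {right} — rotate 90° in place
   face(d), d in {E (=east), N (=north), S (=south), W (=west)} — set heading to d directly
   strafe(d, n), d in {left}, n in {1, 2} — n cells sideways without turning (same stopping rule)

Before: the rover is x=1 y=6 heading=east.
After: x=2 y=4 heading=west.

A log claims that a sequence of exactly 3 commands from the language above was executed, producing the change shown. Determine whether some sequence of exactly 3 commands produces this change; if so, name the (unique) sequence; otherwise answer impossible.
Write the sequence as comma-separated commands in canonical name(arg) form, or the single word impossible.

move(1), face(W), strafe(left, 2)

key: cell and facing (now W) both changed — the 3 commands mix motion and turning
begin: x=1 y=6 heading=east
step 1 (move(1)): x=2 y=6 heading=east
step 2 (face(W)): x=2 y=6 heading=west
step 3 (strafe(left, 2)): x=2 y=4 heading=west
all 1000 alternatives checked — unique.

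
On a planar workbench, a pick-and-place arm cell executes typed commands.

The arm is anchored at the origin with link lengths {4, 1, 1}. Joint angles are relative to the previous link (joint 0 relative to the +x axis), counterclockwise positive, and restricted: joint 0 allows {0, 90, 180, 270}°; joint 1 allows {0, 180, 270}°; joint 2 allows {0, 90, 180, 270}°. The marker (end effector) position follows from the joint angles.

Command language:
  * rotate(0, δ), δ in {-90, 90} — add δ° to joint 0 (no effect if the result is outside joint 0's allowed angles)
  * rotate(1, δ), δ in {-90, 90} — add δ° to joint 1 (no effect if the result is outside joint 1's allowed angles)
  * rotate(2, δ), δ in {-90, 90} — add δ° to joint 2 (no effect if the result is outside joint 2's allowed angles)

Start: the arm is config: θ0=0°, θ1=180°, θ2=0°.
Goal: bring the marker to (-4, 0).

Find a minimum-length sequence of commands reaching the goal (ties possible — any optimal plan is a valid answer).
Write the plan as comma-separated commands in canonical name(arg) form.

t0: config: θ0=0°, θ1=180°, θ2=0°
[1] after rotate(0, 90): config: θ0=90°, θ1=180°, θ2=0°
[2] after rotate(0, 90): config: θ0=180°, θ1=180°, θ2=0°
[3] after rotate(2, 90): config: θ0=180°, θ1=180°, θ2=90°
[4] after rotate(2, 90): config: θ0=180°, θ1=180°, θ2=180°
shorter routes all fall short; 4 is best.

rotate(0, 90), rotate(0, 90), rotate(2, 90), rotate(2, 90)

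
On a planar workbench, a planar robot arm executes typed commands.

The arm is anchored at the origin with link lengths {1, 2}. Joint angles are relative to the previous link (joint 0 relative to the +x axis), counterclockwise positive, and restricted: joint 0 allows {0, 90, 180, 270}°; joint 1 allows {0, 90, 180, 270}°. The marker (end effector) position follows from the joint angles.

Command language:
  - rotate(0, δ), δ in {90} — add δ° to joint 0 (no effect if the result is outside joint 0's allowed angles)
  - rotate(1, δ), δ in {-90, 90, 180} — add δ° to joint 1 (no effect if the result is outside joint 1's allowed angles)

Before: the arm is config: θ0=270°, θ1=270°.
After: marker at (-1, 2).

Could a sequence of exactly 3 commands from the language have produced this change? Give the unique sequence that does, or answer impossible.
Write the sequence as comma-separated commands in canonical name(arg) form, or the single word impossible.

rotate(0, 90), rotate(0, 90), rotate(0, 90)

from: config: θ0=270°, θ1=270°
[1] after rotate(0, 90): config: θ0=0°, θ1=270°
[2] after rotate(0, 90): config: θ0=90°, θ1=270°
[3] after rotate(0, 90): config: θ0=180°, θ1=270°
no other 3-command option fits: unique.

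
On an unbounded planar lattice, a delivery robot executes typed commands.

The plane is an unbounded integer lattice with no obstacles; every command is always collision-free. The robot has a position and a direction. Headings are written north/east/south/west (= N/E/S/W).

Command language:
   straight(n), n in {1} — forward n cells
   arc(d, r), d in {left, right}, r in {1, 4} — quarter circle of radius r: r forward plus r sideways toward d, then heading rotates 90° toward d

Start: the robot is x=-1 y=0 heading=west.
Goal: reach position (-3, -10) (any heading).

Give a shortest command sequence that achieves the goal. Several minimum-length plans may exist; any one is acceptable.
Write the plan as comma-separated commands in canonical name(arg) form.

arc(left, 1), arc(right, 4), arc(left, 1), arc(left, 4)

begin: x=-1 y=0 heading=west
t=1 arc(left, 1) ⇒ x=-2 y=-1 heading=south
t=2 arc(right, 4) ⇒ x=-6 y=-5 heading=west
t=3 arc(left, 1) ⇒ x=-7 y=-6 heading=south
t=4 arc(left, 4) ⇒ x=-3 y=-10 heading=east
no 3-step plan works, so 4 is optimal.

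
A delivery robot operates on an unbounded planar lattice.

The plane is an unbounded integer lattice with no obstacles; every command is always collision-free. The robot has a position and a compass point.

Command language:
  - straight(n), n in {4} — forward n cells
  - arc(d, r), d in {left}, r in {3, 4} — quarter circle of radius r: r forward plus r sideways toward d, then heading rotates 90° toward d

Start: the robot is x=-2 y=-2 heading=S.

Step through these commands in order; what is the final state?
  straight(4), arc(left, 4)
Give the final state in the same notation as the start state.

x=2 y=-10 heading=E

from: x=-2 y=-2 heading=S
1. straight(4) → x=-2 y=-6 heading=S
2. arc(left, 4) → x=2 y=-10 heading=E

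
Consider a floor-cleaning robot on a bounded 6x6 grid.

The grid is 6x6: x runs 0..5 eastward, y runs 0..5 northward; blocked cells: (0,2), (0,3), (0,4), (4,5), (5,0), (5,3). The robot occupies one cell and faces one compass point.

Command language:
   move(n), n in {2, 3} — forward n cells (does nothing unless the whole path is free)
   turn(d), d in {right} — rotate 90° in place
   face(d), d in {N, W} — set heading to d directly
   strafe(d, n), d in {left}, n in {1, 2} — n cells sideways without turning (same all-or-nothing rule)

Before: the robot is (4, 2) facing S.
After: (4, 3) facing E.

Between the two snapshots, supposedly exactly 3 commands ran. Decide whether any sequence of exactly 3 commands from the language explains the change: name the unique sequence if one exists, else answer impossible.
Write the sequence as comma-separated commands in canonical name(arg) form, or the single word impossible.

key: position moved to (4,3) AND the heading swung to E — translation plus rotation needed
initial: (4, 2) facing S
t=1 face(N) ⇒ (4, 2) facing N
t=2 turn(right) ⇒ (4, 2) facing E
t=3 strafe(left, 1) ⇒ (4, 3) facing E
no rival 3-sequence matches.

face(N), turn(right), strafe(left, 1)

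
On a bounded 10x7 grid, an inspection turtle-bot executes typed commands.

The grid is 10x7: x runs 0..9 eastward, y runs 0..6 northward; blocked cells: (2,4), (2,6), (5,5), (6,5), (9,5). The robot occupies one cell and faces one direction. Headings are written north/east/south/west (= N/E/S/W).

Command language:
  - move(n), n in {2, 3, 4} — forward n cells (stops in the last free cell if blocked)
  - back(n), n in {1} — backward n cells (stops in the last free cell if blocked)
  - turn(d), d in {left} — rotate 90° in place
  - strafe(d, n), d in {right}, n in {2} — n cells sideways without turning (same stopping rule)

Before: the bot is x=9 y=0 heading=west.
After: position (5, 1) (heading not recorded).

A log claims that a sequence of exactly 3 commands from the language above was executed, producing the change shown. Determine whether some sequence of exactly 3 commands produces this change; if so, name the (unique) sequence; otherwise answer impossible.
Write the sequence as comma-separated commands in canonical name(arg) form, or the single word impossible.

key: order matters: swapping move(4) and back(1) lands elsewhere
start: x=9 y=0 heading=west
[1] after move(4): x=5 y=0 heading=west
[2] after turn(left): x=5 y=0 heading=south
[3] after back(1): x=5 y=1 heading=south
uniquely the one of 216 3-step routes that fits.

move(4), turn(left), back(1)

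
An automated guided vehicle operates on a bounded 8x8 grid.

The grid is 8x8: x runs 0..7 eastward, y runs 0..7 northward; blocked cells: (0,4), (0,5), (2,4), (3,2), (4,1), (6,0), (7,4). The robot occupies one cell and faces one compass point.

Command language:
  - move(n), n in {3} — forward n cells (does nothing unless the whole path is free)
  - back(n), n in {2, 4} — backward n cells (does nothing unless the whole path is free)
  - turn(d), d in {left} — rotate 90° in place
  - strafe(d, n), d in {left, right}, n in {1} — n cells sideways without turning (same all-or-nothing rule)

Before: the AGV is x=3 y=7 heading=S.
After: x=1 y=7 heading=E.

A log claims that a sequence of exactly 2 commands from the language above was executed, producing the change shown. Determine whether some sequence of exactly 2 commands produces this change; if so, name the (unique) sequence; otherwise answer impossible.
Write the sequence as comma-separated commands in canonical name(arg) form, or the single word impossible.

key: cell and facing (now E) both changed — the 2 commands mix motion and turning
start: x=3 y=7 heading=S
t=1 turn(left) ⇒ x=3 y=7 heading=E
t=2 back(2) ⇒ x=1 y=7 heading=E
no rival 2-sequence matches.

turn(left), back(2)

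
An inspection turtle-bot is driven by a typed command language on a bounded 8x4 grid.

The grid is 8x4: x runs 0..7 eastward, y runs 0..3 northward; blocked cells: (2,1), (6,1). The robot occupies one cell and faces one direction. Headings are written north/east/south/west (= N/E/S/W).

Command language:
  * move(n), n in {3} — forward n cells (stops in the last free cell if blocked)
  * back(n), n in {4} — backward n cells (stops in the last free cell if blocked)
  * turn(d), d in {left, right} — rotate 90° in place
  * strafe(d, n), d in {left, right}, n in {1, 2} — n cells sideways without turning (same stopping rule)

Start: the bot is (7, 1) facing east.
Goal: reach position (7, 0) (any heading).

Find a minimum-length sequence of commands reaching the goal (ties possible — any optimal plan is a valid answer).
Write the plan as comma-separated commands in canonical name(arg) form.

t0: (7, 1) facing east
1. strafe(right, 2) → (7, 0) facing east
shorter routes all fall short; 1 is best.

strafe(right, 2)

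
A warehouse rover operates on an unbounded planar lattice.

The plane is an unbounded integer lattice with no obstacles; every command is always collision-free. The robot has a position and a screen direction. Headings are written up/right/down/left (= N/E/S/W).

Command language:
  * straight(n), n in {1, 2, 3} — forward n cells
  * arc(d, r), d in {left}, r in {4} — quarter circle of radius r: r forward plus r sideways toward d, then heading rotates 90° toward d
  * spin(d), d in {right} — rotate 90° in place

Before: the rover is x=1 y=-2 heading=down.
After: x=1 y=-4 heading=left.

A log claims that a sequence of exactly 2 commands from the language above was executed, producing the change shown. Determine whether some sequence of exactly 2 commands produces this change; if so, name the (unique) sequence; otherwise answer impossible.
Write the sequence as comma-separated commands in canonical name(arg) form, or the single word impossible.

straight(2), spin(right)

key: order matters: swapping straight(2) and spin(right) lands elsewhere
t0: x=1 y=-2 heading=down
[1] after straight(2): x=1 y=-4 heading=down
[2] after spin(right): x=1 y=-4 heading=left
uniquely the one of 25 2-step routes that fits.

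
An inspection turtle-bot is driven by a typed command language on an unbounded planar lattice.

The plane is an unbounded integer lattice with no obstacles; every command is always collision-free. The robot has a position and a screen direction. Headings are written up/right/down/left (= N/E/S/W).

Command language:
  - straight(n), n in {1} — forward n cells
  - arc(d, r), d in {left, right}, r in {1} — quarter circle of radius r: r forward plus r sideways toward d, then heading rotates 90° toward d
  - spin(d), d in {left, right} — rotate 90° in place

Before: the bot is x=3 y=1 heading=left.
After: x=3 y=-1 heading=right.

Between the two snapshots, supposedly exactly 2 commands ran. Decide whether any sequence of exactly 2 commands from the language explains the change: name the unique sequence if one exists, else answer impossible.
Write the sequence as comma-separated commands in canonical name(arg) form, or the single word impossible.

arc(left, 1), arc(left, 1)

key: cell and facing (now E) both changed — the 2 commands mix motion and turning
from: x=3 y=1 heading=left
t=1 arc(left, 1) ⇒ x=2 y=0 heading=down
t=2 arc(left, 1) ⇒ x=3 y=-1 heading=right
no rival 2-sequence matches.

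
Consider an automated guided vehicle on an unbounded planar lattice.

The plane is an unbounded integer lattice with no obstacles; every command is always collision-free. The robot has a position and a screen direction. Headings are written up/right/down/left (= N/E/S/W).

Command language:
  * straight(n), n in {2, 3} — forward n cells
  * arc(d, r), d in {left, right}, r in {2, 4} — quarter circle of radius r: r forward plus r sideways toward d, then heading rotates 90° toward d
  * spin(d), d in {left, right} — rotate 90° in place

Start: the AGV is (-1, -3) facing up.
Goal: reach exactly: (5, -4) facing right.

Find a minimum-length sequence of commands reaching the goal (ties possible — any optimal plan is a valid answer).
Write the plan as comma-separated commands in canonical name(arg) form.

start: (-1, -3) facing up
step 1 (arc(right, 4)): (3, 1) facing right
step 2 (arc(right, 2)): (5, -1) facing down
step 3 (straight(3)): (5, -4) facing down
step 4 (spin(left)): (5, -4) facing right
no 3-step plan works, so 4 is optimal.

arc(right, 4), arc(right, 2), straight(3), spin(left)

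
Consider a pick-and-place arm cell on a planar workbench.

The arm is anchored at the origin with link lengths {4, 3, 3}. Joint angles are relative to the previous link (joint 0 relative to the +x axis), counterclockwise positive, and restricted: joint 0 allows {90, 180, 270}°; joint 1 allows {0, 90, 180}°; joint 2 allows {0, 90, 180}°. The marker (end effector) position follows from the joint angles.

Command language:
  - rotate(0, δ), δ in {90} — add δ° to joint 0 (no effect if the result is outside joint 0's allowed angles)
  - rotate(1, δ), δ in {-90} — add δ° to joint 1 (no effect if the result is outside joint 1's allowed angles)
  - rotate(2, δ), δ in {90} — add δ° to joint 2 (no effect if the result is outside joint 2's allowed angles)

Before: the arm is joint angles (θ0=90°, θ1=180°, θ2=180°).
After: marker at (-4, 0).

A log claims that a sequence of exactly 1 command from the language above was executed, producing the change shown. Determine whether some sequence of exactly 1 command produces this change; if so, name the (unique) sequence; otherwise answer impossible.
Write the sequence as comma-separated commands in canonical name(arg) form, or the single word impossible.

rotate(0, 90)

begin: joint angles (θ0=90°, θ1=180°, θ2=180°)
1. rotate(0, 90) → joint angles (θ0=180°, θ1=180°, θ2=180°)
no other 1-command option fits: unique.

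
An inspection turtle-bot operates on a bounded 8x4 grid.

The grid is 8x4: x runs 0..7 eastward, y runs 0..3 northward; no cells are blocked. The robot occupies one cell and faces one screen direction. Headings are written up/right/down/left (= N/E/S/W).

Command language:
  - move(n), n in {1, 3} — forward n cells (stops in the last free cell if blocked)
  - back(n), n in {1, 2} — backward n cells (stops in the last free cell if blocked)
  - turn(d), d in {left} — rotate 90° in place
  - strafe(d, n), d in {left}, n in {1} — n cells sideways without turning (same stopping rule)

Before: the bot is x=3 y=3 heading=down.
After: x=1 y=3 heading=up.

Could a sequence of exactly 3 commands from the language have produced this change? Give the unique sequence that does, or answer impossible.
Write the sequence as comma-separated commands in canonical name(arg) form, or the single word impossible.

key: position moved to (1,3) AND the heading swung to N — translation plus rotation needed
begin: x=3 y=3 heading=down
step 1 (turn(left)): x=3 y=3 heading=right
step 2 (back(2)): x=1 y=3 heading=right
step 3 (turn(left)): x=1 y=3 heading=up
all 216 alternatives checked — unique.

turn(left), back(2), turn(left)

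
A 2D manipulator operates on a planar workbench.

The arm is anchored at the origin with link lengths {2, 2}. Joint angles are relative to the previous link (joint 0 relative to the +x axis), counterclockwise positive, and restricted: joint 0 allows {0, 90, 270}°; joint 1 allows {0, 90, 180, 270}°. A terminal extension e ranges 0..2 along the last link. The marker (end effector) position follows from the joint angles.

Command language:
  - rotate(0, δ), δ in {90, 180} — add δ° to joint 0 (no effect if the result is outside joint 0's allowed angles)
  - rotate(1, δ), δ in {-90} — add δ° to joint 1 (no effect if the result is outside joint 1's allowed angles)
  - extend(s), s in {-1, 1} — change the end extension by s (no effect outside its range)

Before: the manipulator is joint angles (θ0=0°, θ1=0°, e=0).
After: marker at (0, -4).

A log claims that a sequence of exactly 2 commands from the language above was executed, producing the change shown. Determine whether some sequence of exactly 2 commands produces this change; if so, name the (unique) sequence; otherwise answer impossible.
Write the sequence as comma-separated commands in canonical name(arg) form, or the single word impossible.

key: order matters: swapping rotate(0, 90) and rotate(0, 180) lands elsewhere
t0: joint angles (θ0=0°, θ1=0°, e=0)
step 1 (rotate(0, 90)): joint angles (θ0=90°, θ1=0°, e=0)
step 2 (rotate(0, 180)): joint angles (θ0=270°, θ1=0°, e=0)
no rival 2-sequence matches.

rotate(0, 90), rotate(0, 180)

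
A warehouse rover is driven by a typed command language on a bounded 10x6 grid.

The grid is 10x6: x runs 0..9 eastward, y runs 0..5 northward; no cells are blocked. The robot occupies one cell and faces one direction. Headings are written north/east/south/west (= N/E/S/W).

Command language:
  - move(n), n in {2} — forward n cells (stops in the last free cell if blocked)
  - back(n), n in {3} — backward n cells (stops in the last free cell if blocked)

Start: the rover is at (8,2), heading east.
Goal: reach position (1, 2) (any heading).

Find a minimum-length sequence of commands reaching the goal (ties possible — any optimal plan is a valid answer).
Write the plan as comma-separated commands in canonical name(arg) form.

begin: at (8,2), heading east
[1] after back(3): at (5,2), heading east
[2] after back(3): at (2,2), heading east
[3] after move(2): at (4,2), heading east
[4] after back(3): at (1,2), heading east
minimal: 4 command(s), checked below 4.

back(3), back(3), move(2), back(3)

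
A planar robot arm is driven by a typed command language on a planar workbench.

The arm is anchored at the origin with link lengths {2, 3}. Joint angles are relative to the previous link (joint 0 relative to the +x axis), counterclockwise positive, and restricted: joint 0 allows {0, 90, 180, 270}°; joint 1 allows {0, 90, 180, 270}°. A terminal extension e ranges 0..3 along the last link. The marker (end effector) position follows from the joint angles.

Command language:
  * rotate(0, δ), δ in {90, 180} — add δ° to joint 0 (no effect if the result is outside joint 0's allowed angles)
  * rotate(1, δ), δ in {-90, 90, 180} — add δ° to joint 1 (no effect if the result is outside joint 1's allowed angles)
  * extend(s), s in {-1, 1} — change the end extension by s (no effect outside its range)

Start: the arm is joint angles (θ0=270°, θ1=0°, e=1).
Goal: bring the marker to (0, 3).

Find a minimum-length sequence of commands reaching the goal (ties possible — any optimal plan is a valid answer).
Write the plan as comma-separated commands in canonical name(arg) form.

extend(1), rotate(1, 180)

initial: joint angles (θ0=270°, θ1=0°, e=1)
step 1 (extend(1)): joint angles (θ0=270°, θ1=0°, e=2)
step 2 (rotate(1, 180)): joint angles (θ0=270°, θ1=180°, e=2)
shorter routes all fall short; 2 is best.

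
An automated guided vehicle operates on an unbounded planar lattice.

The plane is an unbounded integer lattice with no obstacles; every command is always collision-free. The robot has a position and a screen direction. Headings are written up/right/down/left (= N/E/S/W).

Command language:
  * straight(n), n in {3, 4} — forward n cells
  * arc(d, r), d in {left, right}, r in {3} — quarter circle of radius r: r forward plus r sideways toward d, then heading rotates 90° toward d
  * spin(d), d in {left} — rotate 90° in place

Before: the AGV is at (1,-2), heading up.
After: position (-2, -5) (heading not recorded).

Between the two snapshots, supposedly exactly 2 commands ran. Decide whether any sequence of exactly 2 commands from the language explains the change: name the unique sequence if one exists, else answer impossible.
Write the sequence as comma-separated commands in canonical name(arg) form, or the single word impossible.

spin(left), arc(left, 3)

key: order matters: swapping spin(left) and arc(left, 3) lands elsewhere
begin: at (1,-2), heading up
[1] after spin(left): at (1,-2), heading left
[2] after arc(left, 3): at (-2,-5), heading down
no other 2-command option fits: unique.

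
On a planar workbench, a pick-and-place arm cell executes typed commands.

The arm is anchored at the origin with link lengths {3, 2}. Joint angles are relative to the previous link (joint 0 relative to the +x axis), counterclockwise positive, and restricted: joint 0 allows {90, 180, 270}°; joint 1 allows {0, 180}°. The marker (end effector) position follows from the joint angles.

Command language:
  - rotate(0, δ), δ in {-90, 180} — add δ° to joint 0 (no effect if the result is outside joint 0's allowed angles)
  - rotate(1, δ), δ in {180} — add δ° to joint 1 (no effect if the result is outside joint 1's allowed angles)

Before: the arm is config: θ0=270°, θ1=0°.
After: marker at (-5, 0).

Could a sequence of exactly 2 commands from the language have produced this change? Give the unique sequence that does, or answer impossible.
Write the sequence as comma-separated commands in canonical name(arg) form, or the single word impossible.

rotate(0, -90), rotate(0, 180)

key: order matters: swapping rotate(0, -90) and rotate(0, 180) lands elsewhere
initial: config: θ0=270°, θ1=0°
1. rotate(0, -90) → config: θ0=180°, θ1=0°
2. rotate(0, 180) → config: θ0=180°, θ1=0°
no rival 2-sequence matches.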